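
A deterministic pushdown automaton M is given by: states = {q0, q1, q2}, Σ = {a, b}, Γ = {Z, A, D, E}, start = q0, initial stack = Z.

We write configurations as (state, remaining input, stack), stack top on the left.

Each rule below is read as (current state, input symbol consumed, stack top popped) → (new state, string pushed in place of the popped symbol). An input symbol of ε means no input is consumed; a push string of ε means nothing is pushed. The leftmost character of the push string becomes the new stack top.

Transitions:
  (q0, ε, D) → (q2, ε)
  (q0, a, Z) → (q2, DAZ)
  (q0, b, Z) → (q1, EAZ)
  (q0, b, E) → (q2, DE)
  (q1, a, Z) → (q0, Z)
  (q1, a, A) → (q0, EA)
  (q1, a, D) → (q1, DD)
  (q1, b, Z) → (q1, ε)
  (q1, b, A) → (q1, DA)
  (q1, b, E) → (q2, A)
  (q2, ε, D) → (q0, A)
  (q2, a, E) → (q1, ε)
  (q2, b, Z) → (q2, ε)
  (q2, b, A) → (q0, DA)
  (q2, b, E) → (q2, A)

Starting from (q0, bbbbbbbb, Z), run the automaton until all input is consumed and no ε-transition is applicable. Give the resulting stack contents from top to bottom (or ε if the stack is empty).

(q0, bbbbbbbb, Z) ⊢ (q1, bbbbbbb, EAZ) ⊢ (q2, bbbbbb, AAZ) ⊢ (q0, bbbbb, DAAZ) ⊢ (q2, bbbbb, AAZ) ⊢ (q0, bbbb, DAAZ) ⊢ (q2, bbbb, AAZ) ⊢ (q0, bbb, DAAZ) ⊢ (q2, bbb, AAZ) ⊢ (q0, bb, DAAZ) ⊢ (q2, bb, AAZ) ⊢ (q0, b, DAAZ) ⊢ (q2, b, AAZ) ⊢ (q0, ε, DAAZ) ⊢ (q2, ε, AAZ)
All input consumed in state q2 with stack AAZ.

AAZ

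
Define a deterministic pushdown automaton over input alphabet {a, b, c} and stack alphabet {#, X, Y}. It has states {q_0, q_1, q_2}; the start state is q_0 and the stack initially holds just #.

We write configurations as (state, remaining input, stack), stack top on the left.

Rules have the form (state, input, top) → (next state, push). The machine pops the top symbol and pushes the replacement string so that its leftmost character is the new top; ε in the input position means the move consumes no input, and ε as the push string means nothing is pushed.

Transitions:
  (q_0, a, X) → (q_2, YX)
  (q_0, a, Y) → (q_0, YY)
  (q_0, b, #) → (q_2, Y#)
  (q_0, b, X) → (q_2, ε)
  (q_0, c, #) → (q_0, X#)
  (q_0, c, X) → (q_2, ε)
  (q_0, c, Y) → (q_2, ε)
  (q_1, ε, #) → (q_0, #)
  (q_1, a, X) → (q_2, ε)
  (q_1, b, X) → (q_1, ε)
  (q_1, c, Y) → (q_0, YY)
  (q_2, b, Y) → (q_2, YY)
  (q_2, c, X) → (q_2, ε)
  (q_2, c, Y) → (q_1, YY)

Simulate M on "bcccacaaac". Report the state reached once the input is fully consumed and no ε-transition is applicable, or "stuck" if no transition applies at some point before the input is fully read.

(q_0, bcccacaaac, #) ⊢ (q_2, cccacaaac, Y#) ⊢ (q_1, ccacaaac, YY#) ⊢ (q_0, cacaaac, YYY#) ⊢ (q_2, acaaac, YY#)
No transition for (q_2, a, top Y); M blocks with input acaaac remaining.

stuck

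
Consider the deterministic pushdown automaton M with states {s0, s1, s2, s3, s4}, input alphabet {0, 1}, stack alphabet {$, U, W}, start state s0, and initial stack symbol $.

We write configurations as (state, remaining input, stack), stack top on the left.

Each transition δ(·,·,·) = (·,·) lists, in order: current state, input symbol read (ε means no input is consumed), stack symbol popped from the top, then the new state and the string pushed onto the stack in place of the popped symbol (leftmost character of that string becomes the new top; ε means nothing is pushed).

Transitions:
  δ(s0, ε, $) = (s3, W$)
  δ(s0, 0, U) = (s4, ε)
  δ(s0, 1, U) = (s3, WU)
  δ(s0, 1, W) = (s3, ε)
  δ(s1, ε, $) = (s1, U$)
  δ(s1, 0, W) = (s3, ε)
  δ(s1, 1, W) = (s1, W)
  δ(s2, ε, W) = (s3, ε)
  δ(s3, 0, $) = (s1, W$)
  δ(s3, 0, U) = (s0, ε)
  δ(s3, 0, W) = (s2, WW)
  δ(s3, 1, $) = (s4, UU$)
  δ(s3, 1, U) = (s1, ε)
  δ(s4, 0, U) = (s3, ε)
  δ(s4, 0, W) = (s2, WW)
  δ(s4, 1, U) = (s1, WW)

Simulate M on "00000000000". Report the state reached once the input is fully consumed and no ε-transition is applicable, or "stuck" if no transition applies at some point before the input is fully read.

(s0, 00000000000, $)
  ε-move, top $: go to s3, push W$ → (s3, 00000000000, W$)
  read 0, top W: go to s2, push WW → (s2, 0000000000, WW$)
  ε-move, top W: go to s3, push ε → (s3, 0000000000, W$)
  read 0, top W: go to s2, push WW → (s2, 000000000, WW$)
  ε-move, top W: go to s3, push ε → (s3, 000000000, W$)
  read 0, top W: go to s2, push WW → (s2, 00000000, WW$)
  ε-move, top W: go to s3, push ε → (s3, 00000000, W$)
  read 0, top W: go to s2, push WW → (s2, 0000000, WW$)
  ε-move, top W: go to s3, push ε → (s3, 0000000, W$)
  read 0, top W: go to s2, push WW → (s2, 000000, WW$)
  ε-move, top W: go to s3, push ε → (s3, 000000, W$)
  read 0, top W: go to s2, push WW → (s2, 00000, WW$)
  ε-move, top W: go to s3, push ε → (s3, 00000, W$)
  read 0, top W: go to s2, push WW → (s2, 0000, WW$)
  ε-move, top W: go to s3, push ε → (s3, 0000, W$)
  read 0, top W: go to s2, push WW → (s2, 000, WW$)
  ε-move, top W: go to s3, push ε → (s3, 000, W$)
  read 0, top W: go to s2, push WW → (s2, 00, WW$)
  ε-move, top W: go to s3, push ε → (s3, 00, W$)
  read 0, top W: go to s2, push WW → (s2, 0, WW$)
  ε-move, top W: go to s3, push ε → (s3, 0, W$)
  read 0, top W: go to s2, push WW → (s2, ε, WW$)
  ε-move, top W: go to s3, push ε → (s3, ε, W$)
All input consumed; M is in state s3.

s3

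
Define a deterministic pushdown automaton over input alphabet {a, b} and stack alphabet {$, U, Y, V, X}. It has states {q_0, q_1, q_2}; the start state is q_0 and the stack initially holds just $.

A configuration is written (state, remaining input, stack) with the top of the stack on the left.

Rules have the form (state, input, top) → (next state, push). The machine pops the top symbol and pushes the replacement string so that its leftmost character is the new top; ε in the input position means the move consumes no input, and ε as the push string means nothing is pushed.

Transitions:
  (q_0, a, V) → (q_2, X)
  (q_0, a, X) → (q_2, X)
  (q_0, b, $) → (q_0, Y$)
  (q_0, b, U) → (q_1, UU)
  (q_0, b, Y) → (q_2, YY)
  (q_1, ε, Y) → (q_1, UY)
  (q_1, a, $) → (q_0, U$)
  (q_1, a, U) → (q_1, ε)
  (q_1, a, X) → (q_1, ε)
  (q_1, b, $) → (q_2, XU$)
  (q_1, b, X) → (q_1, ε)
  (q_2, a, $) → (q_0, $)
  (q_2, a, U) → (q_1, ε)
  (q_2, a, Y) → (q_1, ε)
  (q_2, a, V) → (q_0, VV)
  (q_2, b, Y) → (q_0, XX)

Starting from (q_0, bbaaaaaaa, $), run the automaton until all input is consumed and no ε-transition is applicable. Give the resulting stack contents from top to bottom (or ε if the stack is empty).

UY$

(q_0, bbaaaaaaa, $)
  read b, top $: go to q_0, push Y$ → (q_0, baaaaaaa, Y$)
  read b, top Y: go to q_2, push YY → (q_2, aaaaaaa, YY$)
  read a, top Y: go to q_1, push ε → (q_1, aaaaaa, Y$)
  ε-move, top Y: go to q_1, push UY → (q_1, aaaaaa, UY$)
  read a, top U: go to q_1, push ε → (q_1, aaaaa, Y$)
  ε-move, top Y: go to q_1, push UY → (q_1, aaaaa, UY$)
  read a, top U: go to q_1, push ε → (q_1, aaaa, Y$)
  ε-move, top Y: go to q_1, push UY → (q_1, aaaa, UY$)
  read a, top U: go to q_1, push ε → (q_1, aaa, Y$)
  ε-move, top Y: go to q_1, push UY → (q_1, aaa, UY$)
  read a, top U: go to q_1, push ε → (q_1, aa, Y$)
  ε-move, top Y: go to q_1, push UY → (q_1, aa, UY$)
  read a, top U: go to q_1, push ε → (q_1, a, Y$)
  ε-move, top Y: go to q_1, push UY → (q_1, a, UY$)
  read a, top U: go to q_1, push ε → (q_1, ε, Y$)
  ε-move, top Y: go to q_1, push UY → (q_1, ε, UY$)
All input consumed in state q_1 with stack UY$.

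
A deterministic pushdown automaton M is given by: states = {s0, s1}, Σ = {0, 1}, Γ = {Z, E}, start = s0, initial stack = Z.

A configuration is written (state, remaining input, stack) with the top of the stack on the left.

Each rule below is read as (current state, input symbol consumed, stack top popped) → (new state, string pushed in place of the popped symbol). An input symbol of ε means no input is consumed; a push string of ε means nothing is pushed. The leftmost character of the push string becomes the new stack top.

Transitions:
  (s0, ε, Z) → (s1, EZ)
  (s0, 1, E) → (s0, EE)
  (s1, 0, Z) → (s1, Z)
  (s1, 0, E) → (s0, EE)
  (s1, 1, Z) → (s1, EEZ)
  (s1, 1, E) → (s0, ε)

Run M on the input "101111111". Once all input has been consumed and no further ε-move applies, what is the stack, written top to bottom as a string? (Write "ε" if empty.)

(s0, 101111111, Z) ⊢ (s1, 101111111, EZ) ⊢ (s0, 01111111, Z) ⊢ (s1, 01111111, EZ) ⊢ (s0, 1111111, EEZ) ⊢ (s0, 111111, EEEZ) ⊢ (s0, 11111, EEEEZ) ⊢ (s0, 1111, EEEEEZ) ⊢ (s0, 111, EEEEEEZ) ⊢ (s0, 11, EEEEEEEZ) ⊢ (s0, 1, EEEEEEEEZ) ⊢ (s0, ε, EEEEEEEEEZ)
All input consumed in state s0 with stack EEEEEEEEEZ.

EEEEEEEEEZ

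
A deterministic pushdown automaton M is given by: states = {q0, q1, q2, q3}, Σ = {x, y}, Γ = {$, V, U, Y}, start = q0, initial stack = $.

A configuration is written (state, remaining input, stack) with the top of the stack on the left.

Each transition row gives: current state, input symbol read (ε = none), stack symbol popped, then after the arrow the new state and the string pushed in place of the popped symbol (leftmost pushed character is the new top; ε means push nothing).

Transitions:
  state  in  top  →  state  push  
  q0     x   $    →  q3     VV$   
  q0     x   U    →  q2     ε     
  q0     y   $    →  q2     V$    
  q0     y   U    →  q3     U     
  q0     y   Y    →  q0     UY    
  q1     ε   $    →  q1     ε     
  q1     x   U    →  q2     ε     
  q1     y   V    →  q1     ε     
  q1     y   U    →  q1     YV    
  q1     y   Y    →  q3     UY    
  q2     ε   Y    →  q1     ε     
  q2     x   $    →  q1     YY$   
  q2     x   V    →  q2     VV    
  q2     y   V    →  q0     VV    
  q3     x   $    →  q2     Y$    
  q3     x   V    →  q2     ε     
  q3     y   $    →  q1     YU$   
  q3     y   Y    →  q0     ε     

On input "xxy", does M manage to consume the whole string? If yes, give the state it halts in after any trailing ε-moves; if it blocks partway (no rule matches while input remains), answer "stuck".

q0

(q0, xxy, $) ⊢ (q3, xy, VV$) ⊢ (q2, y, V$) ⊢ (q0, ε, VV$)
All input consumed; M is in state q0.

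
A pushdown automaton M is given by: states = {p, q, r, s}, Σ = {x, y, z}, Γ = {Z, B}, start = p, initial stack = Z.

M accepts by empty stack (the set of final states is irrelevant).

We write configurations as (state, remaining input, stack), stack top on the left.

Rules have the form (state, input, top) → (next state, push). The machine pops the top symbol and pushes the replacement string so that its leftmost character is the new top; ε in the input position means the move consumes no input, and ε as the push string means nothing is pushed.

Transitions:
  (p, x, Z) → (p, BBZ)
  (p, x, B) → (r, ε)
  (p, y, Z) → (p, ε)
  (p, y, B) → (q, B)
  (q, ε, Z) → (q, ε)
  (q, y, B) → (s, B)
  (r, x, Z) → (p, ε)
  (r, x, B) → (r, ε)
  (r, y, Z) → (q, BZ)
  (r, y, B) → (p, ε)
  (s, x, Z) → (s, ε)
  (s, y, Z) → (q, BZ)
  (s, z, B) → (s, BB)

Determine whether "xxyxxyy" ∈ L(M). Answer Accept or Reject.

One accepting computation: (p, xxyxxyy, Z) ⊢ (p, xyxxyy, BBZ) ⊢ (r, yxxyy, BZ) ⊢ (p, xxyy, Z) ⊢ (p, xyy, BBZ) ⊢ (r, yy, BZ) ⊢ (p, y, Z) ⊢ (p, ε, ε)
All input consumed and the stack is empty.

Accept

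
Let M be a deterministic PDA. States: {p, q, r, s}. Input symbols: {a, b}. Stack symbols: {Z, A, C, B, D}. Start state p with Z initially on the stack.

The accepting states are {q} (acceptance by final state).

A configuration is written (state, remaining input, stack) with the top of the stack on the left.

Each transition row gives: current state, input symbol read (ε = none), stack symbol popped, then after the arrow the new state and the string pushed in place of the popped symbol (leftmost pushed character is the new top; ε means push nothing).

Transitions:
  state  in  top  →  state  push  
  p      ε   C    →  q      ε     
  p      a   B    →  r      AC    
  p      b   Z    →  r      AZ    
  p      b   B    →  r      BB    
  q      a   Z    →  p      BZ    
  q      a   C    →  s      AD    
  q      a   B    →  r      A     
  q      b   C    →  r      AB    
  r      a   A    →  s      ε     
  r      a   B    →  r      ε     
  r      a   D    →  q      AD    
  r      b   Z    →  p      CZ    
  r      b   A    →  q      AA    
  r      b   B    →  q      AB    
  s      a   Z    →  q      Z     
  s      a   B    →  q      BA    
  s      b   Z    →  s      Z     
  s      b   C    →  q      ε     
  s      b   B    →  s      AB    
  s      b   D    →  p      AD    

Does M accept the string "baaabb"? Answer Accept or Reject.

(p, baaabb, Z)
  read b, top Z: go to r, push AZ → (r, aaabb, AZ)
  read a, top A: go to s, push ε → (s, aabb, Z)
  read a, top Z: go to q, push Z → (q, abb, Z)
  read a, top Z: go to p, push BZ → (p, bb, BZ)
  read b, top B: go to r, push BB → (r, b, BBZ)
  read b, top B: go to q, push AB → (q, ε, ABBZ)
All input consumed; state q ∈ F.

Accept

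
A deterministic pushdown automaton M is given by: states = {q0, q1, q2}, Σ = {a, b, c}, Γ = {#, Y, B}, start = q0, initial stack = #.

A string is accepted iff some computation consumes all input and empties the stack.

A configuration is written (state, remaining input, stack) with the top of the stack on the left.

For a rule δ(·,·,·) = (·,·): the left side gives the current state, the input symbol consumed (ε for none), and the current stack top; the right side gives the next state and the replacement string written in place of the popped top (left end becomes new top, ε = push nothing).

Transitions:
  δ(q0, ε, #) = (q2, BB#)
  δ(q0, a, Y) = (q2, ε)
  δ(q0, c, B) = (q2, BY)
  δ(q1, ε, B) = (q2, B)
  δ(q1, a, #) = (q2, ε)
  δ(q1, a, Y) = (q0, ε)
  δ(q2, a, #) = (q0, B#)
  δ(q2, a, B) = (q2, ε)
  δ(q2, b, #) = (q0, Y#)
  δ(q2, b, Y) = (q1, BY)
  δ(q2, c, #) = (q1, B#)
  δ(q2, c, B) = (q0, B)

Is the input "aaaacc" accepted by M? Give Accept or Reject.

(q0, aaaacc, #)
  ε-move, top #: go to q2, push BB# → (q2, aaaacc, BB#)
  read a, top B: go to q2, push ε → (q2, aaacc, B#)
  read a, top B: go to q2, push ε → (q2, aacc, #)
  read a, top #: go to q0, push B# → (q0, acc, B#)
No transition applies at (q0, acc, B#); input not fully consumed.

Reject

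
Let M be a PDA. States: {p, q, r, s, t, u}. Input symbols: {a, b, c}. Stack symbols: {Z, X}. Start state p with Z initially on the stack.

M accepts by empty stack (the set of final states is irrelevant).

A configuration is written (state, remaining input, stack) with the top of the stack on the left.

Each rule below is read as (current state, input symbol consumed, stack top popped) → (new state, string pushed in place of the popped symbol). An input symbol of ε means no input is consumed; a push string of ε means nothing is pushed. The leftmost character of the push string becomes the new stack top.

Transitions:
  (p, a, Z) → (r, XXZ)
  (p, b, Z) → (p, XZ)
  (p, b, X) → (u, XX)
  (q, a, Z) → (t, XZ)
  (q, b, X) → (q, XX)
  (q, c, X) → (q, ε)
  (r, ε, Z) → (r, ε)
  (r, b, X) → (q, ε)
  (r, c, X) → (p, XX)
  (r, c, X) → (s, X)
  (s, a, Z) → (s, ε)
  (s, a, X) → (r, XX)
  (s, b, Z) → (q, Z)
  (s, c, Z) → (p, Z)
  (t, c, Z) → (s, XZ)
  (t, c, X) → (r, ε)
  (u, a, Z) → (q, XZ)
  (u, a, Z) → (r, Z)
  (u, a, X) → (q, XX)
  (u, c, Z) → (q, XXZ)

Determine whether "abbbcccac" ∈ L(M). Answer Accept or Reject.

One accepting computation: (p, abbbcccac, Z) ⊢ (r, bbbcccac, XXZ) ⊢ (q, bbcccac, XZ) ⊢ (q, bcccac, XXZ) ⊢ (q, cccac, XXXZ) ⊢ (q, ccac, XXZ) ⊢ (q, cac, XZ) ⊢ (q, ac, Z) ⊢ (t, c, XZ) ⊢ (r, ε, Z) ⊢ (r, ε, ε)
All input consumed and the stack is empty.

Accept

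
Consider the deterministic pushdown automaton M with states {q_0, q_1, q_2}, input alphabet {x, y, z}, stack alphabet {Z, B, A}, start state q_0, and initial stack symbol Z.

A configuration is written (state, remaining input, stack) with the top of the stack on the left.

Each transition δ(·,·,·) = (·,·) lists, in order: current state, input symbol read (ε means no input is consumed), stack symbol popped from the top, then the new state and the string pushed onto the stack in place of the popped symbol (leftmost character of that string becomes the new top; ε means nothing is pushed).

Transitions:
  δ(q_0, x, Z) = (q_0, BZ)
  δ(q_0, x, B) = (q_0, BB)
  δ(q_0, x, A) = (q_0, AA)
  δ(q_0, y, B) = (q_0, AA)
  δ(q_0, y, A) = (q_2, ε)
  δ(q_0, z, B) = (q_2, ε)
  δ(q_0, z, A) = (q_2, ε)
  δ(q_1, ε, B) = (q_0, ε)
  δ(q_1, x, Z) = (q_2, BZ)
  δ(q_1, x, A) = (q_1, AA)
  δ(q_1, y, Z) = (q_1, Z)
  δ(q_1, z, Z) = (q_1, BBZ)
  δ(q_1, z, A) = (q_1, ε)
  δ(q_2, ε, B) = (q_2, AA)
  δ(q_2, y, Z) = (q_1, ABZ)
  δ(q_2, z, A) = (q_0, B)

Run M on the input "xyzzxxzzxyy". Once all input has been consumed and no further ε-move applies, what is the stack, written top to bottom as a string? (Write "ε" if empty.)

ABABZ

(q_0, xyzzxxzzxyy, Z) ⊢ (q_0, yzzxxzzxyy, BZ) ⊢ (q_0, zzxxzzxyy, AAZ) ⊢ (q_2, zxxzzxyy, AZ) ⊢ (q_0, xxzzxyy, BZ) ⊢ (q_0, xzzxyy, BBZ) ⊢ (q_0, zzxyy, BBBZ) ⊢ (q_2, zxyy, BBZ) ⊢ (q_2, zxyy, AABZ) ⊢ (q_0, xyy, BABZ) ⊢ (q_0, yy, BBABZ) ⊢ (q_0, y, AABABZ) ⊢ (q_2, ε, ABABZ)
All input consumed in state q_2 with stack ABABZ.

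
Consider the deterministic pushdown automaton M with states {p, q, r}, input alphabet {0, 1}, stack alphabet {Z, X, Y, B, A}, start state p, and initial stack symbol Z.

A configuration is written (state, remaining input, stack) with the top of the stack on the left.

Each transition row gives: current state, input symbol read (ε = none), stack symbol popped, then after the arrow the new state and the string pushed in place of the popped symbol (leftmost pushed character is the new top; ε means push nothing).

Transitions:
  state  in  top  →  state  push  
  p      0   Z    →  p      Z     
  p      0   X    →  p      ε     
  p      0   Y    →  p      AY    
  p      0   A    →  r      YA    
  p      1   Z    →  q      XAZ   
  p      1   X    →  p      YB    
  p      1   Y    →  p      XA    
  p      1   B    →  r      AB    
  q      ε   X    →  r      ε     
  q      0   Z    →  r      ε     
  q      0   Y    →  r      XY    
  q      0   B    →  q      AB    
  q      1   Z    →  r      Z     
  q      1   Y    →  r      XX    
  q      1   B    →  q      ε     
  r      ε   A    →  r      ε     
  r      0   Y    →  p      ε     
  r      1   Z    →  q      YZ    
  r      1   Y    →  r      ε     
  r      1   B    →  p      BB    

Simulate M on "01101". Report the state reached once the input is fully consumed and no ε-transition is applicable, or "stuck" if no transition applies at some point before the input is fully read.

stuck

(p, 01101, Z)
  read 0, top Z: go to p, push Z → (p, 1101, Z)
  read 1, top Z: go to q, push XAZ → (q, 101, XAZ)
  ε-move, top X: go to r, push ε → (r, 101, AZ)
  ε-move, top A: go to r, push ε → (r, 101, Z)
  read 1, top Z: go to q, push YZ → (q, 01, YZ)
  read 0, top Y: go to r, push XY → (r, 1, XYZ)
No transition for (r, 1, top X); M blocks with input 1 remaining.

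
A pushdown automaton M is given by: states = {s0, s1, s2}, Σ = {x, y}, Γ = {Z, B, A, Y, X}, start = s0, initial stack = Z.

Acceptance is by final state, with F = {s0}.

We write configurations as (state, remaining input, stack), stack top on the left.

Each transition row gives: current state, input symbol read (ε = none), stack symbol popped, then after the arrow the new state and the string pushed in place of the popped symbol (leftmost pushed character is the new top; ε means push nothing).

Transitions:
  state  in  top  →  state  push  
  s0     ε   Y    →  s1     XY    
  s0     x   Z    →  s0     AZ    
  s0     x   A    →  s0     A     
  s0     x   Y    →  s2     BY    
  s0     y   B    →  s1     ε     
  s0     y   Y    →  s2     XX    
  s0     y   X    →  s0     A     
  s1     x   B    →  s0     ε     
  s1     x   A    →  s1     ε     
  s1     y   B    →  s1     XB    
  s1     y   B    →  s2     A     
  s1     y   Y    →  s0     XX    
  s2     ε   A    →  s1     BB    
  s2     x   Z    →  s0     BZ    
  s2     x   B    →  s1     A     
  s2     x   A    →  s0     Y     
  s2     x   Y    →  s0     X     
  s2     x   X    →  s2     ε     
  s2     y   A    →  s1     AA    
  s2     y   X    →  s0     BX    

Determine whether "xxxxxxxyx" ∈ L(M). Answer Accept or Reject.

No computation consumes all input and reaches a final state.

Reject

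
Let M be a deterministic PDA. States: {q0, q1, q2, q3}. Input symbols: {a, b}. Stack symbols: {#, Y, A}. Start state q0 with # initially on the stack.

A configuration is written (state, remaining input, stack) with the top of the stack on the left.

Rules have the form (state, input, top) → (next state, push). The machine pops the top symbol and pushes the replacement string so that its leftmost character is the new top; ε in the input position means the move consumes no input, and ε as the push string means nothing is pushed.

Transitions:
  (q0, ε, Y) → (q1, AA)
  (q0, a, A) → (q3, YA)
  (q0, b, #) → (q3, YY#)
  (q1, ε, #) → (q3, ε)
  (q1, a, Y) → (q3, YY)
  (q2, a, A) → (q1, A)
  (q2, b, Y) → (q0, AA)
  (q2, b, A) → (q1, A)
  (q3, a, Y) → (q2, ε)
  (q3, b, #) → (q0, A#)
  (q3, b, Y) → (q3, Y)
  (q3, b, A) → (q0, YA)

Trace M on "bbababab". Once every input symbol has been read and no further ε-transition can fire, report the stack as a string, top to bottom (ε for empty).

AA#

(q0, bbababab, #) ⊢ (q3, bababab, YY#) ⊢ (q3, ababab, YY#) ⊢ (q2, babab, Y#) ⊢ (q0, abab, AA#) ⊢ (q3, bab, YAA#) ⊢ (q3, ab, YAA#) ⊢ (q2, b, AA#) ⊢ (q1, ε, AA#)
All input consumed in state q1 with stack AA#.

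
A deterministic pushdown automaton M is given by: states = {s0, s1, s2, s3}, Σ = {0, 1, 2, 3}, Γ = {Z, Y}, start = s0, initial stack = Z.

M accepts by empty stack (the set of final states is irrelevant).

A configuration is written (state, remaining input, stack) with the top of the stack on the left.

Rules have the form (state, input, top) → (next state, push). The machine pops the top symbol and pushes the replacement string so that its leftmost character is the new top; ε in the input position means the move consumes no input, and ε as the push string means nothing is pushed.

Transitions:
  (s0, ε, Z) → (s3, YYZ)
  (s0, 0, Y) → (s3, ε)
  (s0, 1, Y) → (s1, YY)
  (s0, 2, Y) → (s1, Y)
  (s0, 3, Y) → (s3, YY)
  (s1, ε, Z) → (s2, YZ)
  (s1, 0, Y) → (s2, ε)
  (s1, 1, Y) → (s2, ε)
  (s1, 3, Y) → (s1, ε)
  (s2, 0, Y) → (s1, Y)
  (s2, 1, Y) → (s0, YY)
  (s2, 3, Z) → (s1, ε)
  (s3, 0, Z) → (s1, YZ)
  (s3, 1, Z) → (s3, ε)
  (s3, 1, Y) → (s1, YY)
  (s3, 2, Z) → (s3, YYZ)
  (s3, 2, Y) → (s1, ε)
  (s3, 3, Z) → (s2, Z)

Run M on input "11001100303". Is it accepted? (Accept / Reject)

(s0, 11001100303, Z) ⊢ (s3, 11001100303, YYZ) ⊢ (s1, 1001100303, YYYZ) ⊢ (s2, 001100303, YYZ) ⊢ (s1, 01100303, YYZ) ⊢ (s2, 1100303, YZ) ⊢ (s0, 100303, YYZ) ⊢ (s1, 00303, YYYZ) ⊢ (s2, 0303, YYZ) ⊢ (s1, 303, YYZ) ⊢ (s1, 03, YZ) ⊢ (s2, 3, Z) ⊢ (s1, ε, ε)
All input consumed and the stack is empty.

Accept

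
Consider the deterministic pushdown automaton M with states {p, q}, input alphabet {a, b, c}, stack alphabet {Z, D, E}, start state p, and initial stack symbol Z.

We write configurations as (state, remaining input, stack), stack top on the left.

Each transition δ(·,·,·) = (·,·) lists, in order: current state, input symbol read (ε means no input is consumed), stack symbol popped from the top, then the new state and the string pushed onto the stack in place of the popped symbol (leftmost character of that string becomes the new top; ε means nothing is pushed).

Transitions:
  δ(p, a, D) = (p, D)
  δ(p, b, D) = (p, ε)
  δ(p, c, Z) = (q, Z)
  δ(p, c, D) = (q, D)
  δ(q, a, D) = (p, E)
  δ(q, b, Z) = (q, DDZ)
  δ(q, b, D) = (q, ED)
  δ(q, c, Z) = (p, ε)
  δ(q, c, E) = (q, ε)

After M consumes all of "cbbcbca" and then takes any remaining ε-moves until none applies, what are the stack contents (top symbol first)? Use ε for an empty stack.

EDZ

(p, cbbcbca, Z)
  read c, top Z: go to q, push Z → (q, bbcbca, Z)
  read b, top Z: go to q, push DDZ → (q, bcbca, DDZ)
  read b, top D: go to q, push ED → (q, cbca, EDDZ)
  read c, top E: go to q, push ε → (q, bca, DDZ)
  read b, top D: go to q, push ED → (q, ca, EDDZ)
  read c, top E: go to q, push ε → (q, a, DDZ)
  read a, top D: go to p, push E → (p, ε, EDZ)
All input consumed in state p with stack EDZ.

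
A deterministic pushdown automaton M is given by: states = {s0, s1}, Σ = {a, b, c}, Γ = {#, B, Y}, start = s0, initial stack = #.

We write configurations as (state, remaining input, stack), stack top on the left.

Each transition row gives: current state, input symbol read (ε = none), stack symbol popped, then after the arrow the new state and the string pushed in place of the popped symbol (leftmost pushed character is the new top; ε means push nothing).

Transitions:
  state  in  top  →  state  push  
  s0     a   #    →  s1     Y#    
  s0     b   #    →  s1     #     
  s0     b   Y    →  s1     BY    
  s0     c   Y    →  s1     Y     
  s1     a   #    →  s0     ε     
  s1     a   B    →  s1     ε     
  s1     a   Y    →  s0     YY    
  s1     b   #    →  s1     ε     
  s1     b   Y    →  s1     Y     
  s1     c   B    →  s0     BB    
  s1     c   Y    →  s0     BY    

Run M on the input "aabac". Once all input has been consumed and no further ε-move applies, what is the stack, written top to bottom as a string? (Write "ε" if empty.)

BYY#

(s0, aabac, #)
  read a, top #: go to s1, push Y# → (s1, abac, Y#)
  read a, top Y: go to s0, push YY → (s0, bac, YY#)
  read b, top Y: go to s1, push BY → (s1, ac, BYY#)
  read a, top B: go to s1, push ε → (s1, c, YY#)
  read c, top Y: go to s0, push BY → (s0, ε, BYY#)
All input consumed in state s0 with stack BYY#.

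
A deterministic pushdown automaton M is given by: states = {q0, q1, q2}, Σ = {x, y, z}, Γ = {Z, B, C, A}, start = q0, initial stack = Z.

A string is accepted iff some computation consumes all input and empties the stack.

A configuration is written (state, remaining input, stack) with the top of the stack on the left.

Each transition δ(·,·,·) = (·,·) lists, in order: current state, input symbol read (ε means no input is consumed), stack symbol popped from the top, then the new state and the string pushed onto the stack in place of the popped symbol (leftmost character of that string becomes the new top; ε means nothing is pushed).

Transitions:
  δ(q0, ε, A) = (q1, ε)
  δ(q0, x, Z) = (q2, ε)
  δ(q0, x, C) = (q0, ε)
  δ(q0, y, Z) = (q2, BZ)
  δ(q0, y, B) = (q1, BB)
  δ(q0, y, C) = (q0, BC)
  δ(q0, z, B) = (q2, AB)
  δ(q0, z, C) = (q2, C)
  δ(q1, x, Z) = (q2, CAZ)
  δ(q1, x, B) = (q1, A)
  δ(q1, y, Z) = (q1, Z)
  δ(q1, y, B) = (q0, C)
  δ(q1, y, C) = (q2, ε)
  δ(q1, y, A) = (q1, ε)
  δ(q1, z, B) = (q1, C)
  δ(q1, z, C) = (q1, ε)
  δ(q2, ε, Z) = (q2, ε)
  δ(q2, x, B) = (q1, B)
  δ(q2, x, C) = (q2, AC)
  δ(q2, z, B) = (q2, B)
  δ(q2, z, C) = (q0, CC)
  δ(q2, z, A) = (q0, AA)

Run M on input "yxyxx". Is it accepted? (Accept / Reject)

(q0, yxyxx, Z)
  read y, top Z: go to q2, push BZ → (q2, xyxx, BZ)
  read x, top B: go to q1, push B → (q1, yxx, BZ)
  read y, top B: go to q0, push C → (q0, xx, CZ)
  read x, top C: go to q0, push ε → (q0, x, Z)
  read x, top Z: go to q2, push ε → (q2, ε, ε)
All input consumed and the stack is empty.

Accept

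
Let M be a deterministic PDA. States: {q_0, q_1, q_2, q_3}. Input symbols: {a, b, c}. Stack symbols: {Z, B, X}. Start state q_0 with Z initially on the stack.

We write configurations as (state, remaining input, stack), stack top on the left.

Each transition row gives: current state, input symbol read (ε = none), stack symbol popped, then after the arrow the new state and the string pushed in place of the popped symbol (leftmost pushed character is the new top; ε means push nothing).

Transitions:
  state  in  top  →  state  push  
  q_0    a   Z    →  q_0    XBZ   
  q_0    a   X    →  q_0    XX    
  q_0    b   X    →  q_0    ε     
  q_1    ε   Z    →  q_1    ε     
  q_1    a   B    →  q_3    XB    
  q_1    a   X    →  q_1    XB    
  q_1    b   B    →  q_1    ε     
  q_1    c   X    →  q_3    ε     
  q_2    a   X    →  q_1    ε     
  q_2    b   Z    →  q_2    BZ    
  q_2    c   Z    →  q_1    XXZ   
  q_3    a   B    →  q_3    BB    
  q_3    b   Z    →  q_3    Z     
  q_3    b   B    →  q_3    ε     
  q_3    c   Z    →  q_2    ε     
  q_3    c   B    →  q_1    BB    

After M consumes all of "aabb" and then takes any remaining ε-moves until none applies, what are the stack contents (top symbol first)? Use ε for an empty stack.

BZ

(q_0, aabb, Z)
  read a, top Z: go to q_0, push XBZ → (q_0, abb, XBZ)
  read a, top X: go to q_0, push XX → (q_0, bb, XXBZ)
  read b, top X: go to q_0, push ε → (q_0, b, XBZ)
  read b, top X: go to q_0, push ε → (q_0, ε, BZ)
All input consumed in state q_0 with stack BZ.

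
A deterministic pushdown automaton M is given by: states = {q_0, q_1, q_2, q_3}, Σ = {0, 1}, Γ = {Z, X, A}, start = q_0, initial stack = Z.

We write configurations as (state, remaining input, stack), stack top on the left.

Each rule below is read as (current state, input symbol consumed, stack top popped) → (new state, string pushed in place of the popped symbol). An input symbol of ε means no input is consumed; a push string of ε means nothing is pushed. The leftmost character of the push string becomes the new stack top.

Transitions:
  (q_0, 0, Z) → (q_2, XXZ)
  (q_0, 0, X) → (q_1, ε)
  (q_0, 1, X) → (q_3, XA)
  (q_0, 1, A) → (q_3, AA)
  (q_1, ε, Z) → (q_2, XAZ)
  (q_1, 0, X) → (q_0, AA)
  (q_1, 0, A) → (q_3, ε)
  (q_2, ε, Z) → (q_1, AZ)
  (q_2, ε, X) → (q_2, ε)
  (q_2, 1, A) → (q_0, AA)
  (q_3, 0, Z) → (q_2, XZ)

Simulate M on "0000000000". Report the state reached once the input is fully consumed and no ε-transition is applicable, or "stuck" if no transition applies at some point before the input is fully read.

(q_0, 0000000000, Z) ⊢ (q_2, 000000000, XXZ) ⊢ (q_2, 000000000, XZ) ⊢ (q_2, 000000000, Z) ⊢ (q_1, 000000000, AZ) ⊢ (q_3, 00000000, Z) ⊢ (q_2, 0000000, XZ) ⊢ (q_2, 0000000, Z) ⊢ (q_1, 0000000, AZ) ⊢ (q_3, 000000, Z) ⊢ (q_2, 00000, XZ) ⊢ (q_2, 00000, Z) ⊢ (q_1, 00000, AZ) ⊢ (q_3, 0000, Z) ⊢ (q_2, 000, XZ) ⊢ (q_2, 000, Z) ⊢ (q_1, 000, AZ) ⊢ (q_3, 00, Z) ⊢ (q_2, 0, XZ) ⊢ (q_2, 0, Z) ⊢ (q_1, 0, AZ) ⊢ (q_3, ε, Z)
All input consumed; M is in state q_3.

q_3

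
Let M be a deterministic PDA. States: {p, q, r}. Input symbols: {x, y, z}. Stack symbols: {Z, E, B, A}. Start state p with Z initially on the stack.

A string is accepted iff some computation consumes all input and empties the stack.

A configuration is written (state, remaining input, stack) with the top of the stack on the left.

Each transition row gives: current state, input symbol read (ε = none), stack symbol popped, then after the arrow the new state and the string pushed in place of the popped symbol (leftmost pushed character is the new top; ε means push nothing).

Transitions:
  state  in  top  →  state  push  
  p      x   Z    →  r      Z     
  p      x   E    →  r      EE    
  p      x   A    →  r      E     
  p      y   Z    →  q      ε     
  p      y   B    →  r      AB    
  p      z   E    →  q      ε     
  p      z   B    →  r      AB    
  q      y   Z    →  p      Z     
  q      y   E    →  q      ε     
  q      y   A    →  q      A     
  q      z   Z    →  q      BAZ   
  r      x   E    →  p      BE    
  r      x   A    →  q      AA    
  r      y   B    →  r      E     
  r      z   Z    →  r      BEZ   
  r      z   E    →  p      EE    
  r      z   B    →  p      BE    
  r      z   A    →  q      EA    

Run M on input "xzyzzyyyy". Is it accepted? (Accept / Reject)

Accept

(p, xzyzzyyyy, Z) ⊢ (r, zyzzyyyy, Z) ⊢ (r, yzzyyyy, BEZ) ⊢ (r, zzyyyy, EEZ) ⊢ (p, zyyyy, EEEZ) ⊢ (q, yyyy, EEZ) ⊢ (q, yyy, EZ) ⊢ (q, yy, Z) ⊢ (p, y, Z) ⊢ (q, ε, ε)
All input consumed and the stack is empty.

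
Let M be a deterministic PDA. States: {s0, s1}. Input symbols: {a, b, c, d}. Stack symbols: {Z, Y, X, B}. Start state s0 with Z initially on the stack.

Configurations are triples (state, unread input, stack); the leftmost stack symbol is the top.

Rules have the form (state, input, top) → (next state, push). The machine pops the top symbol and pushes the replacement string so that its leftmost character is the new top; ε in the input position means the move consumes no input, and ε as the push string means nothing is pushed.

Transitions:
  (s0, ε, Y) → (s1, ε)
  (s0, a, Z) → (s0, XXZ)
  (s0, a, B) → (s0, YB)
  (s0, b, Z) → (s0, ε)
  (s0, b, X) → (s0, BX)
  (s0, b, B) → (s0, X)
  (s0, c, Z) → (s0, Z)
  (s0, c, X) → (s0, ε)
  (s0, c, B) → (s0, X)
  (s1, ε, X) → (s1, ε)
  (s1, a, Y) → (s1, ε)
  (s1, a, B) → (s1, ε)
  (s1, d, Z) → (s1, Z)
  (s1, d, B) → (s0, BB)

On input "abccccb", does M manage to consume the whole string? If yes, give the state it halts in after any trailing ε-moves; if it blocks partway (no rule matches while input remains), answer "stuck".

s0

(s0, abccccb, Z) ⊢ (s0, bccccb, XXZ) ⊢ (s0, ccccb, BXXZ) ⊢ (s0, cccb, XXXZ) ⊢ (s0, ccb, XXZ) ⊢ (s0, cb, XZ) ⊢ (s0, b, Z) ⊢ (s0, ε, ε)
All input consumed; M is in state s0.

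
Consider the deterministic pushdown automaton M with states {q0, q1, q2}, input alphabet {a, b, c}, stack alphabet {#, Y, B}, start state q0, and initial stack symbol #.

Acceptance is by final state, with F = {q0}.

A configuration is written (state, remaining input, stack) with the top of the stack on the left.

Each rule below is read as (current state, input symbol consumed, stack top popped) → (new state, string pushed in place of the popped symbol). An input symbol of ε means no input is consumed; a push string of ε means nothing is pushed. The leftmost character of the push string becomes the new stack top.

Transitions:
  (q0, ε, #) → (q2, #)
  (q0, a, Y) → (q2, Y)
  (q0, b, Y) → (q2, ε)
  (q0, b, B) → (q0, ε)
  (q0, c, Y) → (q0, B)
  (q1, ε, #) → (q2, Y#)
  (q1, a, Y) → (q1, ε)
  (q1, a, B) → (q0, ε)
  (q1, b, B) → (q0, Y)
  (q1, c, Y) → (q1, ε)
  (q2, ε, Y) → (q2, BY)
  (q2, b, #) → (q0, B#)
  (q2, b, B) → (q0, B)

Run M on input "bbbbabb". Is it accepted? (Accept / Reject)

Reject

(q0, bbbbabb, #)
  ε-move, top #: go to q2, push # → (q2, bbbbabb, #)
  read b, top #: go to q0, push B# → (q0, bbbabb, B#)
  read b, top B: go to q0, push ε → (q0, bbabb, #)
  ε-move, top #: go to q2, push # → (q2, bbabb, #)
  read b, top #: go to q0, push B# → (q0, babb, B#)
  read b, top B: go to q0, push ε → (q0, abb, #)
  ε-move, top #: go to q2, push # → (q2, abb, #)
No transition applies at (q2, abb, #); input not fully consumed.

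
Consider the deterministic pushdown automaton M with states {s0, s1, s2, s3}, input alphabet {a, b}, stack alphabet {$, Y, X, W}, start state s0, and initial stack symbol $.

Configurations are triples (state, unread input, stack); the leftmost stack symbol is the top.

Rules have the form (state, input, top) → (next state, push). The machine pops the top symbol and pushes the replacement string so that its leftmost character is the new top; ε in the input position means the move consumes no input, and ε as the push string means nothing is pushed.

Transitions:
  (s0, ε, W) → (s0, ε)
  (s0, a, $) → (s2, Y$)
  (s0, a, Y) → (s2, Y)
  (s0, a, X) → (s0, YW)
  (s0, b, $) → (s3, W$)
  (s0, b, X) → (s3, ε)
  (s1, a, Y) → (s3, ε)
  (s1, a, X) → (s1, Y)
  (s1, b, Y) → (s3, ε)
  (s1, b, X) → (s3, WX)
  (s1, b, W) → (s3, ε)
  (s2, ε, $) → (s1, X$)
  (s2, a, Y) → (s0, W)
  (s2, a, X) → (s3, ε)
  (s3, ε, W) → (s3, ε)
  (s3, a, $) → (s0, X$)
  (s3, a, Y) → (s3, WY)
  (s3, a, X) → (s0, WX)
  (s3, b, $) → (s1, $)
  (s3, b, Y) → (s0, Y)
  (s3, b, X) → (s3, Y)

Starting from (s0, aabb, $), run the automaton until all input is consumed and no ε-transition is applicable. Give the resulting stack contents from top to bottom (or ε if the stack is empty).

(s0, aabb, $) ⊢ (s2, abb, Y$) ⊢ (s0, bb, W$) ⊢ (s0, bb, $) ⊢ (s3, b, W$) ⊢ (s3, b, $) ⊢ (s1, ε, $)
All input consumed in state s1 with stack $.

$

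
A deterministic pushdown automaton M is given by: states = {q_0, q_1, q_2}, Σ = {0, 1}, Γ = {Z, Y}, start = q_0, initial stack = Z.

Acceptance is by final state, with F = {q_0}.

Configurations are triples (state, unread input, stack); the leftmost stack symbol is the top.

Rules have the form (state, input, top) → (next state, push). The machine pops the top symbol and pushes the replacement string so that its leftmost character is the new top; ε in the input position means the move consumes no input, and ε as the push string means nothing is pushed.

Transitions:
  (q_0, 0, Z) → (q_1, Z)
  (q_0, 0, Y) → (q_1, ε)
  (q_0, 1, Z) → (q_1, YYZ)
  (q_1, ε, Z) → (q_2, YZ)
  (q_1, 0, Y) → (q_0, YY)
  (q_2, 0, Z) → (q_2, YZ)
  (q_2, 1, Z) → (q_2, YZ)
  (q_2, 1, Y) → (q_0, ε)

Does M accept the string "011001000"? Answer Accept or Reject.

Reject

(q_0, 011001000, Z) ⊢ (q_1, 11001000, Z) ⊢ (q_2, 11001000, YZ) ⊢ (q_0, 1001000, Z) ⊢ (q_1, 001000, YYZ) ⊢ (q_0, 01000, YYYZ) ⊢ (q_1, 1000, YYZ)
No transition applies at (q_1, 1000, YYZ); input not fully consumed.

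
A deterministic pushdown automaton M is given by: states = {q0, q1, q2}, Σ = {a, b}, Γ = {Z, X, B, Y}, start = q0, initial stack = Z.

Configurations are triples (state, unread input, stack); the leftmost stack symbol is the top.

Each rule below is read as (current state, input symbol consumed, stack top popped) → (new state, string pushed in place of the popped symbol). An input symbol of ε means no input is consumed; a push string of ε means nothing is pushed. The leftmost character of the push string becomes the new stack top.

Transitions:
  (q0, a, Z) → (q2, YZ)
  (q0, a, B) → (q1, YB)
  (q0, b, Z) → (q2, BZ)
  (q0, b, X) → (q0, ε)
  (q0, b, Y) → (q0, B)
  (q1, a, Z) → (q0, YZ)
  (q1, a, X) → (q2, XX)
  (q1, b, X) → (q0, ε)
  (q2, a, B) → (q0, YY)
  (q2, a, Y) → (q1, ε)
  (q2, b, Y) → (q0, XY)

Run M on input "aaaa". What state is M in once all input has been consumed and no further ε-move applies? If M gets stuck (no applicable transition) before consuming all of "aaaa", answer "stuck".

(q0, aaaa, Z)
  read a, top Z: go to q2, push YZ → (q2, aaa, YZ)
  read a, top Y: go to q1, push ε → (q1, aa, Z)
  read a, top Z: go to q0, push YZ → (q0, a, YZ)
No transition for (q0, a, top Y); M blocks with input a remaining.

stuck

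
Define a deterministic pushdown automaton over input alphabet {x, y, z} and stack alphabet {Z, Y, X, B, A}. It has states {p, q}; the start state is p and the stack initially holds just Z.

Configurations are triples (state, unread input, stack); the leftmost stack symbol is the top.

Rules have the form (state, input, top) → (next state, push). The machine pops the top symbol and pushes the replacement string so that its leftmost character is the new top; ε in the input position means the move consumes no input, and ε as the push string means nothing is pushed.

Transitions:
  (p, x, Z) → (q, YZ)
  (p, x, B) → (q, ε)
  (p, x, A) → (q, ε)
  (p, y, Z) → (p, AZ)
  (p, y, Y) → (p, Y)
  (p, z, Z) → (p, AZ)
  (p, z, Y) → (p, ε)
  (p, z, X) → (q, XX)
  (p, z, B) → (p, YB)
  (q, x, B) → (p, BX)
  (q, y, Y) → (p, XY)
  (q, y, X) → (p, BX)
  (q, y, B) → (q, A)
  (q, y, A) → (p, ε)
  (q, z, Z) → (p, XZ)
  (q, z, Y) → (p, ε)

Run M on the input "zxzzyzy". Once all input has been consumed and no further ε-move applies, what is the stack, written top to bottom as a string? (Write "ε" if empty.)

YBXXZ

(p, zxzzyzy, Z) ⊢ (p, xzzyzy, AZ) ⊢ (q, zzyzy, Z) ⊢ (p, zyzy, XZ) ⊢ (q, yzy, XXZ) ⊢ (p, zy, BXXZ) ⊢ (p, y, YBXXZ) ⊢ (p, ε, YBXXZ)
All input consumed in state p with stack YBXXZ.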